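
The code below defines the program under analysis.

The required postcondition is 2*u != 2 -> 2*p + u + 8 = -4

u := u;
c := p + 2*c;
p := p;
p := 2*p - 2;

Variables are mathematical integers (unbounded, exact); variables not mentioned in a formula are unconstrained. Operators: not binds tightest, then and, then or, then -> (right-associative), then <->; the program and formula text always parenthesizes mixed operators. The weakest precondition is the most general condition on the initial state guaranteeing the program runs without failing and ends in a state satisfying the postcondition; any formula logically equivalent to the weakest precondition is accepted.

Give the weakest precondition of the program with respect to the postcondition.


Working backward. After the program, the postcondition 2*u != 2 -> 2*p + u + 8 = -4 must hold; in canonical form it is 2*u != 2 -> 2*p + u = -12.
Before p := 2*p - 2: 2*u != 2 -> 4*p + u = -8
Before p := p: 2*u != 2 -> 4*p + u = -8
Before c := p + 2*c: 2*u != 2 -> 4*p + u = -8
Before u := u: 2*u != 2 -> 4*p + u = -8
Answer: WP = 2*u != 2 -> 4*p + u = -8


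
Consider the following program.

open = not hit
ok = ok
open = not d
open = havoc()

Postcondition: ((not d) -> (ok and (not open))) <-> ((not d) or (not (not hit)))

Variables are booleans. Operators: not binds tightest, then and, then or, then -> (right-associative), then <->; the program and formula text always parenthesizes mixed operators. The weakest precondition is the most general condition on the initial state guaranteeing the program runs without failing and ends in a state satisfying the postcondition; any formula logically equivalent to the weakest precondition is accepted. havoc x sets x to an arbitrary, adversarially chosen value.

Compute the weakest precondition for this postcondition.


Working backward. After the program, the postcondition ((not d) -> (ok and (not open))) <-> ((not d) or (not (not hit))) must hold; in canonical form it is ((not d) -> (ok and (not open))) <-> ((not d) or hit).
Before havoc open: (d <-> ((not d) or hit)) and (((not d) -> ok) <-> ((not d) or hit))
Before open := not d: (d <-> ((not d) or hit)) and (((not d) -> ok) <-> ((not d) or hit))
Before ok := ok: (d <-> ((not d) or hit)) and (((not d) -> ok) <-> ((not d) or hit))
Before open := not hit: (d <-> ((not d) or hit)) and (((not d) -> ok) <-> ((not d) or hit))
Answer: WP = (d <-> ((not d) or hit)) and (((not d) -> ok) <-> ((not d) or hit))


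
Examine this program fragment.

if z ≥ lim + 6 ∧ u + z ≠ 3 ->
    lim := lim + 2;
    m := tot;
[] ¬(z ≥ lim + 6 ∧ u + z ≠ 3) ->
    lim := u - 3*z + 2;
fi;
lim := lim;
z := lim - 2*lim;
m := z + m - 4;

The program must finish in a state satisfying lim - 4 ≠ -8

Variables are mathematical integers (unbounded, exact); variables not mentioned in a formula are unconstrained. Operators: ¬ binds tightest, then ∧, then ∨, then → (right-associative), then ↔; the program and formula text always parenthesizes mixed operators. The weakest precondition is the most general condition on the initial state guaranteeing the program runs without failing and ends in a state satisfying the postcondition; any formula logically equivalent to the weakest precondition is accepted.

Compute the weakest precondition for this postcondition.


Working backward. After the program, the postcondition lim - 4 ≠ -8 must hold; in canonical form it is lim ≠ -4.
Before m := z + m - 4: lim ≠ -4
Before z := lim - 2*lim: lim ≠ -4
Before lim := lim: lim ≠ -4
Then branch requires lim ≠ -6; else branch requires u ≠ 3*z - 6.
Before the if: ((z ≥ lim + 6 ∧ u + z ≠ 3) → lim ≠ -6) ∧ ((¬(z ≥ lim + 6 ∧ u + z ≠ 3)) → u ≠ 3*z - 6)
Answer: WP = ((z ≥ lim + 6 ∧ u + z ≠ 3) → lim ≠ -6) ∧ ((¬(z ≥ lim + 6 ∧ u + z ≠ 3)) → u ≠ 3*z - 6)


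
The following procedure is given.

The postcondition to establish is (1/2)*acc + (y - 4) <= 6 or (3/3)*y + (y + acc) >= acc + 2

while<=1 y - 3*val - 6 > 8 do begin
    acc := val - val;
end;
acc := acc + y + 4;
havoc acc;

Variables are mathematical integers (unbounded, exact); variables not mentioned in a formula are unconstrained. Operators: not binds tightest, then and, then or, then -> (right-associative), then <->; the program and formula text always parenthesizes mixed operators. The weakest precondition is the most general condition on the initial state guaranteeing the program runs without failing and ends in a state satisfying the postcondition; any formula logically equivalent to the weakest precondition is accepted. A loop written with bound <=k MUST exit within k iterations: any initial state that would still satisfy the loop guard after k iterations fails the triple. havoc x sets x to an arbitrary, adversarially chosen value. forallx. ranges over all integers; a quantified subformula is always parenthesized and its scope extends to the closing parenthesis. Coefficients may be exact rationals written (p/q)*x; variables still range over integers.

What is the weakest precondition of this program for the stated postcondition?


Working backward. After the program, the postcondition (1/2)*acc + (y - 4) <= 6 or (3/3)*y + (y + acc) >= acc + 2 must hold; in canonical form it is (1/2)*acc + y <= 10 or 2*y >= 2.
Before havoc acc: forall acc_1. ((1/2)*acc_1 + y <= 10 or 2*y >= 2)
Before acc := acc + y + 4: forall acc_1. ((1/2)*acc_1 + y <= 10 or 2*y >= 2)
Before the loop (bound <=1), unroll the exhaustion recursion (WP_0 = exit-now case; WP_j = one more guarded iteration, up to j = 1):
  WP_0: (not (y > 3*val + 14)) and (forall acc_1. ((1/2)*acc_1 + y <= 10 or 2*y >= 2))
  WP_1: (y > 3*val + 14 -> ((not (y > 3*val + 14)) and (forall acc_1. ((1/2)*acc_1 + y <= 10 or 2*y >= 2)))) and ((not (y > 3*val + 14)) -> (forall acc_1. ((1/2)*acc_1 + y <= 10 or 2*y >= 2)))
So before the loop: (y > 3*val + 14 -> ((not (y > 3*val + 14)) and (forall acc_1. ((1/2)*acc_1 + y <= 10 or 2*y >= 2)))) and ((not (y > 3*val + 14)) -> (forall acc_1. ((1/2)*acc_1 + y <= 10 or 2*y >= 2)))
Answer: WP = (y > 3*val + 14 -> ((not (y > 3*val + 14)) and (forall acc_1. ((1/2)*acc_1 + y <= 10 or 2*y >= 2)))) and ((not (y > 3*val + 14)) -> (forall acc_1. ((1/2)*acc_1 + y <= 10 or 2*y >= 2)))


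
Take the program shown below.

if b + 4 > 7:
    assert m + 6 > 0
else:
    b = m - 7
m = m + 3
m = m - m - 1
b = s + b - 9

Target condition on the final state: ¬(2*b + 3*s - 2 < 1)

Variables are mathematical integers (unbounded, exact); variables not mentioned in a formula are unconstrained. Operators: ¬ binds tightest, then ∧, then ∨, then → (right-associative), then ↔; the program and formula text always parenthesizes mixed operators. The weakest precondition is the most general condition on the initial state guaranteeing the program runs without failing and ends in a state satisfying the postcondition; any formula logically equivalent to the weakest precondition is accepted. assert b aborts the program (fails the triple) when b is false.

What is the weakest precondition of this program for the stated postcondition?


Working backward. After the program, the postcondition ¬(2*b + 3*s - 2 < 1) must hold; in canonical form it is ¬(2*b + 3*s < 3).
Before b := s + b - 9: ¬(2*b + 5*s < 21)
Before m := m - m - 1: ¬(2*b + 5*s < 21)
Before m := m + 3: ¬(2*b + 5*s < 21)
Then branch requires m > -6 ∧ (¬(2*b + 5*s < 21)); else branch requires ¬(2*m + 5*s < 35).
Before the if: (b > 3 → (m > -6 ∧ (¬(2*b + 5*s < 21)))) ∧ ((¬(b > 3)) → (¬(2*m + 5*s < 35)))
Answer: WP = (b > 3 → (m > -6 ∧ (¬(2*b + 5*s < 21)))) ∧ ((¬(b > 3)) → (¬(2*m + 5*s < 35)))


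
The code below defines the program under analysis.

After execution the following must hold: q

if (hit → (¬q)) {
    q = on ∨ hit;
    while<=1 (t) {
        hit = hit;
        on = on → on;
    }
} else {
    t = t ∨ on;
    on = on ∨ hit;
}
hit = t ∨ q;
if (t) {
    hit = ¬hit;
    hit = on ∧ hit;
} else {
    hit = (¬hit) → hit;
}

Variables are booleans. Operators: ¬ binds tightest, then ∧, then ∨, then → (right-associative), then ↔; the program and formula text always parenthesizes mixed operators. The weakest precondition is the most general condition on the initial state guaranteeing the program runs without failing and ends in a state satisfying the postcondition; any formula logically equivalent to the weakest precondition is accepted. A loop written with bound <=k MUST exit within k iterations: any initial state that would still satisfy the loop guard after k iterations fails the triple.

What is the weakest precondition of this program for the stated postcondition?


Working backward. After the program, q must hold.
Then branch requires q; else branch requires q.
Before the if: (t → q) ∧ ((¬t) → q)
Before hit := t ∨ q: (t → q) ∧ ((¬t) → q)
Then branch requires (t → ((¬t) ∧ (t → (on ∨ hit)) ∧ ((¬t) → (on ∨ hit)))) ∧ ((¬t) → ((t → (on ∨ hit)) ∧ ((¬t) → (on ∨ hit)))); else branch requires ((t ∨ on) → q) ∧ ((¬(t ∨ on)) → q).
Before the if: ((hit → (¬q)) → ((t → ((¬t) ∧ (t → (on ∨ hit)) ∧ ((¬t) → (on ∨ hit)))) ∧ ((¬t) → ((t → (on ∨ hit)) ∧ ((¬t) → (on ∨ hit)))))) ∧ ((¬(hit → (¬q))) → (((t ∨ on) → q) ∧ ((¬(t ∨ on)) → q)))
Answer: WP = ((hit → (¬q)) → ((t → ((¬t) ∧ (t → (on ∨ hit)) ∧ ((¬t) → (on ∨ hit)))) ∧ ((¬t) → ((t → (on ∨ hit)) ∧ ((¬t) → (on ∨ hit)))))) ∧ ((¬(hit → (¬q))) → (((t ∨ on) → q) ∧ ((¬(t ∨ on)) → q)))


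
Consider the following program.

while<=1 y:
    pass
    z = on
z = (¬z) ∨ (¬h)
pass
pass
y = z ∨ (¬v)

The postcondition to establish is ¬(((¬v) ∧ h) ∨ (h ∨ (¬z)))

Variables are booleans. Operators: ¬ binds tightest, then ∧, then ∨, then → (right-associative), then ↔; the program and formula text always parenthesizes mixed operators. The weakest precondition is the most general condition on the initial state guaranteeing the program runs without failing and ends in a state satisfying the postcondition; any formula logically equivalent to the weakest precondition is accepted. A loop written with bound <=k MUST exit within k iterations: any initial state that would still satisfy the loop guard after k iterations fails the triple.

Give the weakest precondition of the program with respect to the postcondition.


Working backward. After the program, the postcondition ¬(((¬v) ∧ h) ∨ (h ∨ (¬z))) must hold; in canonical form it is ¬(((¬v) ∧ h) ∨ h ∨ (¬z)).
Before y := z ∨ (¬v): ¬(((¬v) ∧ h) ∨ h ∨ (¬z))
Before skip: ¬(((¬v) ∧ h) ∨ h ∨ (¬z))
Before skip: ¬(((¬v) ∧ h) ∨ h ∨ (¬z))
Before z := (¬z) ∨ (¬h): ¬(((¬v) ∧ h) ∨ h ∨ (¬((¬z) ∨ (¬h))))
Before the loop (bound <=1), unroll the exhaustion recursion (WP_0 = exit-now case; WP_j = one more guarded iteration, up to j = 1):
  WP_0: (¬y) ∧ (¬(((¬v) ∧ h) ∨ h ∨ (¬((¬z) ∨ (¬h)))))
  WP_1: (y → ((¬y) ∧ (¬(((¬v) ∧ h) ∨ h ∨ (¬((¬on) ∨ (¬h))))))) ∧ ((¬y) → (¬(((¬v) ∧ h) ∨ h ∨ (¬((¬z) ∨ (¬h))))))
So before the loop: (y → ((¬y) ∧ (¬(((¬v) ∧ h) ∨ h ∨ (¬((¬on) ∨ (¬h))))))) ∧ ((¬y) → (¬(((¬v) ∧ h) ∨ h ∨ (¬((¬z) ∨ (¬h))))))
Answer: WP = (y → ((¬y) ∧ (¬(((¬v) ∧ h) ∨ h ∨ (¬((¬on) ∨ (¬h))))))) ∧ ((¬y) → (¬(((¬v) ∧ h) ∨ h ∨ (¬((¬z) ∨ (¬h))))))


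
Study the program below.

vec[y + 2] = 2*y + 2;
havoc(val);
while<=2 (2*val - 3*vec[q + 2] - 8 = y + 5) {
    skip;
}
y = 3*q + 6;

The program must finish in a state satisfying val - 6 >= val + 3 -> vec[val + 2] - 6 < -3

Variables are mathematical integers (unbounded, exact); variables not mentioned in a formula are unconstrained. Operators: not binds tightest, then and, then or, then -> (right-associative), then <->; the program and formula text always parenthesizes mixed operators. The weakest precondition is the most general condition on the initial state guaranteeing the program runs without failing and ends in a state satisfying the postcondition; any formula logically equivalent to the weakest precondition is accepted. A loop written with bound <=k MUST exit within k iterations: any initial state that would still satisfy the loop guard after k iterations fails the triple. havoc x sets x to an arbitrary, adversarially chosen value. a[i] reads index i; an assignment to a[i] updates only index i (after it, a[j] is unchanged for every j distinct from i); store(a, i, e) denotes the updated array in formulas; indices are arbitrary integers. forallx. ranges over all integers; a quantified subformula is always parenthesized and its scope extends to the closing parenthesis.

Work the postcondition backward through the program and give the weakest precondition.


Working backward. After the program, the postcondition val - 6 >= val + 3 -> vec[val + 2] - 6 < -3 must hold; in canonical form it is true.
Before y := 3*q + 6: true
Before the loop (bound <=2), unroll the exhaustion recursion (WP_0 = exit-now case; WP_j = one more guarded iteration, up to j = 2):
  WP_0: not (2*val = 3*vec[q + 2] + y + 13)
  WP_1: 2*val = 3*vec[q + 2] + y + 13 -> (not (2*val = 3*vec[q + 2] + y + 13))
  WP_2: 2*val = 3*vec[q + 2] + y + 13 -> (2*val = 3*vec[q + 2] + y + 13 -> (not (2*val = 3*vec[q + 2] + y + 13)))
So before the loop: 2*val = 3*vec[q + 2] + y + 13 -> (2*val = 3*vec[q + 2] + y + 13 -> (not (2*val = 3*vec[q + 2] + y + 13)))
Before havoc val: forall val_1. (2*val_1 = 3*vec[q + 2] + y + 13 -> (2*val_1 = 3*vec[q + 2] + y + 13 -> (not (2*val_1 = 3*vec[q + 2] + y + 13))))
Before vec[y + 2] := 2*y + 2: forall val_1. (2*val_1 = 3*store(vec, y + 2, 2*y + 2)[q + 2] + y + 13 -> (2*val_1 = 3*store(vec, y + 2, 2*y + 2)[q + 2] + y + 13 -> (not (2*val_1 = 3*store(vec, y + 2, 2*y + 2)[q + 2] + y + 13))))
Answer: WP = forall val_1. (2*val_1 = 3*store(vec, y + 2, 2*y + 2)[q + 2] + y + 13 -> (2*val_1 = 3*store(vec, y + 2, 2*y + 2)[q + 2] + y + 13 -> (not (2*val_1 = 3*store(vec, y + 2, 2*y + 2)[q + 2] + y + 13))))


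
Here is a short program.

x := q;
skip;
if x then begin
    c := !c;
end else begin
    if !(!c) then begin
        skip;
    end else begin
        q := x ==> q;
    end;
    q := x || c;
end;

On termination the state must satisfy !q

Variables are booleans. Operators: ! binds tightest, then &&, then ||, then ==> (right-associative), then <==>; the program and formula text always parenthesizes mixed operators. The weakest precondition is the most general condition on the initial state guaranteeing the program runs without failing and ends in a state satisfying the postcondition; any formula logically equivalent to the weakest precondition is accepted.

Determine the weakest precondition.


Working backward. After the program, !q must hold.
Then branch requires !q; else branch requires (c ==> (!(x || c))) && ((!c) ==> (!(x || c))).
Before the if: (x ==> (!q)) && ((!x) ==> ((c ==> (!(x || c))) && ((!c) ==> (!(x || c)))))
Before skip: (x ==> (!q)) && ((!x) ==> ((c ==> (!(x || c))) && ((!c) ==> (!(x || c)))))
Before x := q: (q ==> (!q)) && ((!q) ==> ((c ==> (!(q || c))) && ((!c) ==> (!(q || c)))))
Answer: WP = (q ==> (!q)) && ((!q) ==> ((c ==> (!(q || c))) && ((!c) ==> (!(q || c)))))


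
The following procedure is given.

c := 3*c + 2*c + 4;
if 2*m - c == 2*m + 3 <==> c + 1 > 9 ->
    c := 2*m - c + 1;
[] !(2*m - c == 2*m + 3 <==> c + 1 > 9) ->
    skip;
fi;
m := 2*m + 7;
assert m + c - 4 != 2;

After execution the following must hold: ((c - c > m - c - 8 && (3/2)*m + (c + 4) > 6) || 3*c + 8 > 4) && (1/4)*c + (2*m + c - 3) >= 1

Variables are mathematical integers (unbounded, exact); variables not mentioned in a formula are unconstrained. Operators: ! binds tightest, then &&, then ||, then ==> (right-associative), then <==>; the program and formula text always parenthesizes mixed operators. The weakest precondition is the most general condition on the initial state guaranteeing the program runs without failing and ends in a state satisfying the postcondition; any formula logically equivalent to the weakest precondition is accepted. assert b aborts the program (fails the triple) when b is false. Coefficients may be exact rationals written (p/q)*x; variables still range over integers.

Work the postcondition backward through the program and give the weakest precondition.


Working backward. After the program, the postcondition ((c - c > m - c - 8 && (3/2)*m + (c + 4) > 6) || 3*c + 8 > 4) && (1/4)*c + (2*m + c - 3) >= 1 must hold; in canonical form it is ((c > m - 8 && c + (3/2)*m > 2) || 3*c > -4) && (5/4)*c + 2*m >= 4.
Before assert m + c - 4 != 2: c + m != 6 && ((c > m - 8 && c + (3/2)*m > 2) || 3*c > -4) && (5/4)*c + 2*m >= 4
Before m := 2*m + 7: c + 2*m != -1 && ((c > 2*m - 1 && c + 3*m > -17/2) || 3*c > -4) && (5/4)*c + 4*m >= -10
Then branch requires 4*m != c - 2 && ((c < 2 && 5*m > c - 19/2) || 6*m > 3*c - 7) && (13/2)*m >= (5/4)*c - 45/4; else branch requires c + 2*m != -1 && ((c > 2*m - 1 && c + 3*m > -17/2) || 3*c > -4) && (5/4)*c + 4*m >= -10.
Before the if: ((c == -3 <==> c > 8) ==> (4*m != c - 2 && ((c < 2 && 5*m > c - 19/2) || 6*m > 3*c - 7) && (13/2)*m >= (5/4)*c - 45/4)) && ((!(c == -3 <==> c > 8)) ==> (c + 2*m != -1 && ((c > 2*m - 1 && c + 3*m > -17/2) || 3*c > -4) && (5/4)*c + 4*m >= -10))
Before c := 3*c + 2*c + 4: ((5*c == -7 <==> 5*c > 4) ==> (4*m != 5*c + 2 && ((5*c < -2 && 5*m > 5*c - 11/2) || 6*m > 15*c + 5) && (13/2)*m >= (25/4)*c - 25/4)) && ((!(5*c == -7 <==> 5*c > 4)) ==> (5*c + 2*m != -5 && ((5*c > 2*m - 5 && 5*c + 3*m > -25/2) || 15*c > -16) && (25/4)*c + 4*m >= -15))
Answer: WP = ((5*c == -7 <==> 5*c > 4) ==> (4*m != 5*c + 2 && ((5*c < -2 && 5*m > 5*c - 11/2) || 6*m > 15*c + 5) && (13/2)*m >= (25/4)*c - 25/4)) && ((!(5*c == -7 <==> 5*c > 4)) ==> (5*c + 2*m != -5 && ((5*c > 2*m - 5 && 5*c + 3*m > -25/2) || 15*c > -16) && (25/4)*c + 4*m >= -15))


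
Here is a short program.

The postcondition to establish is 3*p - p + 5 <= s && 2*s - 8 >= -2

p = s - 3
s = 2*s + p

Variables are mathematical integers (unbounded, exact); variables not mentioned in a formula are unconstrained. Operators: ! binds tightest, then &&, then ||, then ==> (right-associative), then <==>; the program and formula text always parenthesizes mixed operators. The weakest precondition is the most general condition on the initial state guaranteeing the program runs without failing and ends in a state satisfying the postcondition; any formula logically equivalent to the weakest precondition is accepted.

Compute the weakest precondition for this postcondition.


Working backward. After the program, the postcondition 3*p - p + 5 <= s && 2*s - 8 >= -2 must hold; in canonical form it is 2*p <= s - 5 && 2*s >= 6.
Before s := 2*s + p: p <= 2*s - 5 && 2*p + 4*s >= 6
Before p := s - 3: s >= 2 && 6*s >= 12
Answer: WP = s >= 2 && 6*s >= 12


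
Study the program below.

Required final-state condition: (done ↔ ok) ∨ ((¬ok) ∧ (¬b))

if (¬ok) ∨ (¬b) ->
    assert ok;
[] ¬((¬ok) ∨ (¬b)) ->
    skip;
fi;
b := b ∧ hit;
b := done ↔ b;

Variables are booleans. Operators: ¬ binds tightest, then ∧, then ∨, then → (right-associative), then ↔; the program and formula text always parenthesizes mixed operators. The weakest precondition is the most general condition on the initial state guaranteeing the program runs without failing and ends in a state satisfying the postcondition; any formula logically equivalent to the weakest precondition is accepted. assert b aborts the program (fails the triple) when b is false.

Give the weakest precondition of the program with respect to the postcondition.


Working backward. After the program, (done ↔ ok) ∨ ((¬ok) ∧ (¬b)) must hold.
Before b := done ↔ b: (done ↔ ok) ∨ ((¬ok) ∧ (¬(done ↔ b)))
Before b := b ∧ hit: (done ↔ ok) ∨ ((¬ok) ∧ (¬(done ↔ (b ∧ hit))))
Then branch requires ok ∧ ((done ↔ ok) ∨ ((¬ok) ∧ (¬(done ↔ (b ∧ hit))))); else branch requires (done ↔ ok) ∨ ((¬ok) ∧ (¬(done ↔ (b ∧ hit)))).
Before the if: (((¬ok) ∨ (¬b)) → (ok ∧ ((done ↔ ok) ∨ ((¬ok) ∧ (¬(done ↔ (b ∧ hit))))))) ∧ ((¬((¬ok) ∨ (¬b))) → ((done ↔ ok) ∨ ((¬ok) ∧ (¬(done ↔ (b ∧ hit))))))
Answer: WP = (((¬ok) ∨ (¬b)) → (ok ∧ ((done ↔ ok) ∨ ((¬ok) ∧ (¬(done ↔ (b ∧ hit))))))) ∧ ((¬((¬ok) ∨ (¬b))) → ((done ↔ ok) ∨ ((¬ok) ∧ (¬(done ↔ (b ∧ hit))))))


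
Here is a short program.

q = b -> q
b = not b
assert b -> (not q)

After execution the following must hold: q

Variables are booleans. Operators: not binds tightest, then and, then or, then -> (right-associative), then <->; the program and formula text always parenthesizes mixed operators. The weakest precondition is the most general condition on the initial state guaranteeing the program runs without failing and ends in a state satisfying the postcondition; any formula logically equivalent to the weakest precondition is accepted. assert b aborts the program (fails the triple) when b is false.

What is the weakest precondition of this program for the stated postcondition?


Working backward. After the program, q must hold.
Before assert b -> (not q): (b -> (not q)) and q
Before b := not b: ((not b) -> (not q)) and q
Before q := b -> q: ((not b) -> (not (b -> q))) and (b -> q)
Answer: WP = ((not b) -> (not (b -> q))) and (b -> q)


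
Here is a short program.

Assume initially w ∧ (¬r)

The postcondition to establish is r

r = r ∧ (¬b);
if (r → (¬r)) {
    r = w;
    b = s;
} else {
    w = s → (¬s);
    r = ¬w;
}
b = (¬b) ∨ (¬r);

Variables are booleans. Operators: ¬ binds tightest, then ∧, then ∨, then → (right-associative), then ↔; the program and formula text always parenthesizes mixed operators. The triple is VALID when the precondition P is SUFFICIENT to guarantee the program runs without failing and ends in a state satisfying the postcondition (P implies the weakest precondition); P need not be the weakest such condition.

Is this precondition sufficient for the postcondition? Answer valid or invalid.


Working backward. After the program, r must hold.
Before b := (¬b) ∨ (¬r): r
Then branch requires w; else branch requires ¬(s → (¬s)).
Before the if: ((r → (¬r)) → w) ∧ ((¬(r → (¬r))) → (¬(s → (¬s))))
Before r := r ∧ (¬b): (((r ∧ (¬b)) → (¬(r ∧ (¬b)))) → w) ∧ ((¬((r ∧ (¬b)) → (¬(r ∧ (¬b))))) → (¬(s → (¬s))))
The weakest precondition is (((r ∧ (¬b)) → (¬(r ∧ (¬b)))) → w) ∧ ((¬((r ∧ (¬b)) → (¬(r ∧ (¬b))))) → (¬(s → (¬s)))).
Check whether w ∧ (¬r) implies it.
Every state satisfying the precondition satisfies the weakest precondition: the implication holds.
Answer: valid


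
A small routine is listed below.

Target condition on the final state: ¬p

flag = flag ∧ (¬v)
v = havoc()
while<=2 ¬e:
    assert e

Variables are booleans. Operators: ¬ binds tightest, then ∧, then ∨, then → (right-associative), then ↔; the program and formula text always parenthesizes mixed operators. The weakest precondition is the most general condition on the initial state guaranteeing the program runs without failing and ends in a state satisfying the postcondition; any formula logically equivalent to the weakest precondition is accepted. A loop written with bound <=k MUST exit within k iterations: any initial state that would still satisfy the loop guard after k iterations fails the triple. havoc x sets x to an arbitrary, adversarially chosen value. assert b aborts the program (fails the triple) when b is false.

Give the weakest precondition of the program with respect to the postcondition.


Working backward. After the program, ¬p must hold.
Before the loop (bound <=2), unroll the exhaustion recursion (WP_0 = exit-now case; WP_j = one more guarded iteration, up to j = 2):
  WP_0: e ∧ (¬p)
  WP_1: ((¬e) → (e ∧ (¬p))) ∧ (e → (¬p))
  WP_2: ((¬e) → (e ∧ ((¬e) → (e ∧ (¬p))) ∧ (e → (¬p)))) ∧ (e → (¬p))
So before the loop: ((¬e) → (e ∧ ((¬e) → (e ∧ (¬p))) ∧ (e → (¬p)))) ∧ (e → (¬p))
Before havoc v: ((¬e) → (e ∧ ((¬e) → (e ∧ (¬p))) ∧ (e → (¬p)))) ∧ (e → (¬p))
Before flag := flag ∧ (¬v): ((¬e) → (e ∧ ((¬e) → (e ∧ (¬p))) ∧ (e → (¬p)))) ∧ (e → (¬p))
Answer: WP = ((¬e) → (e ∧ ((¬e) → (e ∧ (¬p))) ∧ (e → (¬p)))) ∧ (e → (¬p))


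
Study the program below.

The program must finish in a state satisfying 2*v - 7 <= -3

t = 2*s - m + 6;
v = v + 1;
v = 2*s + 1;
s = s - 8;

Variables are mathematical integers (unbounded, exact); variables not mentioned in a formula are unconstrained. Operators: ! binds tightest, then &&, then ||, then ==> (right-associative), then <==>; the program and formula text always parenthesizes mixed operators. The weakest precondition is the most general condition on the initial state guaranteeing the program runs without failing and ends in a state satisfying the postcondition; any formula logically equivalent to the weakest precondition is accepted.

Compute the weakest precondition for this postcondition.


Working backward. After the program, the postcondition 2*v - 7 <= -3 must hold; in canonical form it is 2*v <= 4.
Before s := s - 8: 2*v <= 4
Before v := 2*s + 1: 4*s <= 2
Before v := v + 1: 4*s <= 2
Before t := 2*s - m + 6: 4*s <= 2
Answer: WP = 4*s <= 2


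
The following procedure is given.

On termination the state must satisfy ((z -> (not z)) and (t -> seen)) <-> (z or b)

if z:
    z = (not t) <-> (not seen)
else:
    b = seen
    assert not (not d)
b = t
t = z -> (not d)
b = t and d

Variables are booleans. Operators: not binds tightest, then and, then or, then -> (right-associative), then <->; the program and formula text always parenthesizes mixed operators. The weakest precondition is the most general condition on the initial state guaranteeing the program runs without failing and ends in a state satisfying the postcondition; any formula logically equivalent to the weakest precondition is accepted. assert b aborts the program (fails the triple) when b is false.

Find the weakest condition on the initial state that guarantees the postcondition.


Working backward. After the program, ((z -> (not z)) and (t -> seen)) <-> (z or b) must hold.
Before b := t and d: ((z -> (not z)) and (t -> seen)) <-> (z or (t and d))
Before t := z -> (not d): ((z -> (not z)) and ((z -> (not d)) -> seen)) <-> (z or ((z -> (not d)) and d))
Before b := t: ((z -> (not z)) and ((z -> (not d)) -> seen)) <-> (z or ((z -> (not d)) and d))
Then branch requires ((((not t) <-> (not seen)) -> (not ((not t) <-> (not seen)))) and ((((not t) <-> (not seen)) -> (not d)) -> seen)) <-> (((not t) <-> (not seen)) or ((((not t) <-> (not seen)) -> (not d)) and d)); else branch requires d and (((z -> (not z)) and ((z -> (not d)) -> seen)) <-> (z or ((z -> (not d)) and d))).
Before the if: (z -> (((((not t) <-> (not seen)) -> (not ((not t) <-> (not seen)))) and ((((not t) <-> (not seen)) -> (not d)) -> seen)) <-> (((not t) <-> (not seen)) or ((((not t) <-> (not seen)) -> (not d)) and d)))) and ((not z) -> (d and (((z -> (not z)) and ((z -> (not d)) -> seen)) <-> (z or ((z -> (not d)) and d)))))
Answer: WP = (z -> (((((not t) <-> (not seen)) -> (not ((not t) <-> (not seen)))) and ((((not t) <-> (not seen)) -> (not d)) -> seen)) <-> (((not t) <-> (not seen)) or ((((not t) <-> (not seen)) -> (not d)) and d)))) and ((not z) -> (d and (((z -> (not z)) and ((z -> (not d)) -> seen)) <-> (z or ((z -> (not d)) and d)))))


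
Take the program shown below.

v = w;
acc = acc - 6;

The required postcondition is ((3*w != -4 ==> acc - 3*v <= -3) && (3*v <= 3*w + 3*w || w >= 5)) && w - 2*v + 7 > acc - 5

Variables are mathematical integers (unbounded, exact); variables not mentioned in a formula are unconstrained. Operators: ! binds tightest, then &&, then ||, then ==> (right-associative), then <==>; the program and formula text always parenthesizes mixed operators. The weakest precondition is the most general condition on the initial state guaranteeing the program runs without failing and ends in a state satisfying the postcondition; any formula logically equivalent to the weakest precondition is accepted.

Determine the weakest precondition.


Working backward. After the program, the postcondition ((3*w != -4 ==> acc - 3*v <= -3) && (3*v <= 3*w + 3*w || w >= 5)) && w - 2*v + 7 > acc - 5 must hold; in canonical form it is (3*w != -4 ==> acc <= 3*v - 3) && (3*v <= 6*w || w >= 5) && w > acc + 2*v - 12.
Before acc := acc - 6: (3*w != -4 ==> acc <= 3*v + 3) && (3*v <= 6*w || w >= 5) && w > acc + 2*v - 18
Before v := w: (3*w != -4 ==> acc <= 3*w + 3) && (3*w >= 0 || w >= 5) && acc + w < 18
Answer: WP = (3*w != -4 ==> acc <= 3*w + 3) && (3*w >= 0 || w >= 5) && acc + w < 18


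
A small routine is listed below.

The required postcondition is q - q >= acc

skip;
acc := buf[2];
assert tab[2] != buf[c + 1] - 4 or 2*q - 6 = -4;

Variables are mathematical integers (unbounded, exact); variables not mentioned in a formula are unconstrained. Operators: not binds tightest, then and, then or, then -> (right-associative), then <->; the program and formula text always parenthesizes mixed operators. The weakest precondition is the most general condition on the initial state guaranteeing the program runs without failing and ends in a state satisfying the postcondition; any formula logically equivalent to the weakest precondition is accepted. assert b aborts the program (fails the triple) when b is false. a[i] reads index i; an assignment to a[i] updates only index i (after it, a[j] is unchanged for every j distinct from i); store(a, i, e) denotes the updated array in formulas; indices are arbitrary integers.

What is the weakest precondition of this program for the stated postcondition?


Working backward. After the program, the postcondition q - q >= acc must hold; in canonical form it is acc <= 0.
Before assert tab[2] != buf[c + 1] - 4 or 2*q - 6 = -4: (tab[2] != buf[c + 1] - 4 or 2*q = 2) and acc <= 0
Before acc := buf[2]: (tab[2] != buf[c + 1] - 4 or 2*q = 2) and buf[2] <= 0
Before skip: (tab[2] != buf[c + 1] - 4 or 2*q = 2) and buf[2] <= 0
Answer: WP = (tab[2] != buf[c + 1] - 4 or 2*q = 2) and buf[2] <= 0


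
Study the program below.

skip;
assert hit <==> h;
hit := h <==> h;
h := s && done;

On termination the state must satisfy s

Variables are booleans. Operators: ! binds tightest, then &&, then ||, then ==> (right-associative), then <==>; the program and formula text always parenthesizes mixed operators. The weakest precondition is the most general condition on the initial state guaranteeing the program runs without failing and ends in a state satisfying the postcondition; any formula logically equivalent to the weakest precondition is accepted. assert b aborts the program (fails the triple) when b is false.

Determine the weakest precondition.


Working backward. After the program, s must hold.
Before h := s && done: s
Before hit := h <==> h: s
Before assert hit <==> h: (hit <==> h) && s
Before skip: (hit <==> h) && s
Answer: WP = (hit <==> h) && s


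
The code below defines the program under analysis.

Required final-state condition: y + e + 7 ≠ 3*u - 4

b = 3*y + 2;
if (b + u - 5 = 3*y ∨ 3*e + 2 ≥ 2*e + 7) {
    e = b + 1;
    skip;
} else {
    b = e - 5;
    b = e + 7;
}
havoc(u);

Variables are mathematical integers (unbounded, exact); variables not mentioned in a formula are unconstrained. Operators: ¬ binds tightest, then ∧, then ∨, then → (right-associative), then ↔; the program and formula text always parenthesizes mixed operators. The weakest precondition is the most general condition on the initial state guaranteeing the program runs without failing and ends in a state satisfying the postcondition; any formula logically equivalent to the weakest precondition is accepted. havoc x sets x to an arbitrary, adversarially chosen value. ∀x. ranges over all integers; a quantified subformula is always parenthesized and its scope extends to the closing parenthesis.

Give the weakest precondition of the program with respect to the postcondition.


Working backward. After the program, the postcondition y + e + 7 ≠ 3*u - 4 must hold; in canonical form it is e + y ≠ 3*u - 11.
Before havoc u: ∀u_1. e + y ≠ 3*u_1 - 11
Then branch requires ∀u_1. b + y ≠ 3*u_1 - 12; else branch requires ∀u_1. e + y ≠ 3*u_1 - 11.
Before the if: ((b + u = 3*y + 5 ∨ e ≥ 5) → (∀u_1. b + y ≠ 3*u_1 - 12)) ∧ ((¬(b + u = 3*y + 5 ∨ e ≥ 5)) → (∀u_1. e + y ≠ 3*u_1 - 11))
Before b := 3*y + 2: ((u = 3 ∨ e ≥ 5) → (∀u_1. 4*y ≠ 3*u_1 - 14)) ∧ ((¬(u = 3 ∨ e ≥ 5)) → (∀u_1. e + y ≠ 3*u_1 - 11))
Answer: WP = ((u = 3 ∨ e ≥ 5) → (∀u_1. 4*y ≠ 3*u_1 - 14)) ∧ ((¬(u = 3 ∨ e ≥ 5)) → (∀u_1. e + y ≠ 3*u_1 - 11))


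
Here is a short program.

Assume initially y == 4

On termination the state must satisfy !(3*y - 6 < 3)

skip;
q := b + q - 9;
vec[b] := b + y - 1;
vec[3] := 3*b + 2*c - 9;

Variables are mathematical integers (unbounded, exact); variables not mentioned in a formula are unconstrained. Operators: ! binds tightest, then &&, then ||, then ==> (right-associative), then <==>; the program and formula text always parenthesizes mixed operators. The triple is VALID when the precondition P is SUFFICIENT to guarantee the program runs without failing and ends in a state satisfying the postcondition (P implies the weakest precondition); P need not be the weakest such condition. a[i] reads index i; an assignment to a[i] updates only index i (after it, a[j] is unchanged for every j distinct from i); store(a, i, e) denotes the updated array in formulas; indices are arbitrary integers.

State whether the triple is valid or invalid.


Working backward. After the program, the postcondition !(3*y - 6 < 3) must hold; in canonical form it is !(3*y < 9).
Before vec[3] := 3*b + 2*c - 9: !(3*y < 9)
Before vec[b] := b + y - 1: !(3*y < 9)
Before q := b + q - 9: !(3*y < 9)
Before skip: !(3*y < 9)
The weakest precondition is !(3*y < 9).
Check whether y == 4 implies it.
Every state satisfying the precondition satisfies the weakest precondition: the implication holds.
Answer: valid


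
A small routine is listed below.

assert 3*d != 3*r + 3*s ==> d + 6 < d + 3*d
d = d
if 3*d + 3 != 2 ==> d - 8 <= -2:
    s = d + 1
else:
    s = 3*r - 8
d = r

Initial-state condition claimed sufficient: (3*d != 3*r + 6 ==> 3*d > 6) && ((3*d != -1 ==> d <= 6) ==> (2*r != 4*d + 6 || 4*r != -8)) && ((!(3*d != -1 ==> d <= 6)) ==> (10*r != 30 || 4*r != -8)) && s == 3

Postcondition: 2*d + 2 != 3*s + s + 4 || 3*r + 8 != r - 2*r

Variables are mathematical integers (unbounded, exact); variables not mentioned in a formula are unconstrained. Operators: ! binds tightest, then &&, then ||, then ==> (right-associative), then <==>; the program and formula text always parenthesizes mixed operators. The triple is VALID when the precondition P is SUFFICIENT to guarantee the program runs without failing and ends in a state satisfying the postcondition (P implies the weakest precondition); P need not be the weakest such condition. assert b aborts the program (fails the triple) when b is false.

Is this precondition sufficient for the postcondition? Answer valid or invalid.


Working backward. After the program, the postcondition 2*d + 2 != 3*s + s + 4 || 3*r + 8 != r - 2*r must hold; in canonical form it is 2*d != 4*s + 2 || 4*r != -8.
Before d := r: 2*r != 4*s + 2 || 4*r != -8
Then branch requires 2*r != 4*d + 6 || 4*r != -8; else branch requires 10*r != 30 || 4*r != -8.
Before the if: ((3*d != -1 ==> d <= 6) ==> (2*r != 4*d + 6 || 4*r != -8)) && ((!(3*d != -1 ==> d <= 6)) ==> (10*r != 30 || 4*r != -8))
Before d := d: ((3*d != -1 ==> d <= 6) ==> (2*r != 4*d + 6 || 4*r != -8)) && ((!(3*d != -1 ==> d <= 6)) ==> (10*r != 30 || 4*r != -8))
Before assert 3*d != 3*r + 3*s ==> d + 6 < d + 3*d: (3*d != 3*r + 3*s ==> 3*d > 6) && ((3*d != -1 ==> d <= 6) ==> (2*r != 4*d + 6 || 4*r != -8)) && ((!(3*d != -1 ==> d <= 6)) ==> (10*r != 30 || 4*r != -8))
The weakest precondition is (3*d != 3*r + 3*s ==> 3*d > 6) && ((3*d != -1 ==> d <= 6) ==> (2*r != 4*d + 6 || 4*r != -8)) && ((!(3*d != -1 ==> d <= 6)) ==> (10*r != 30 || 4*r != -8)).
Check whether (3*d != 3*r + 6 ==> 3*d > 6) && ((3*d != -1 ==> d <= 6) ==> (2*r != 4*d + 6 || 4*r != -8)) && ((!(3*d != -1 ==> d <= 6)) ==> (10*r != 30 || 4*r != -8)) && s == 3 implies it.
Countermodel: at the initial state d = 0, r = -2, s = 3, the precondition holds but the weakest precondition fails.
Answer: invalid


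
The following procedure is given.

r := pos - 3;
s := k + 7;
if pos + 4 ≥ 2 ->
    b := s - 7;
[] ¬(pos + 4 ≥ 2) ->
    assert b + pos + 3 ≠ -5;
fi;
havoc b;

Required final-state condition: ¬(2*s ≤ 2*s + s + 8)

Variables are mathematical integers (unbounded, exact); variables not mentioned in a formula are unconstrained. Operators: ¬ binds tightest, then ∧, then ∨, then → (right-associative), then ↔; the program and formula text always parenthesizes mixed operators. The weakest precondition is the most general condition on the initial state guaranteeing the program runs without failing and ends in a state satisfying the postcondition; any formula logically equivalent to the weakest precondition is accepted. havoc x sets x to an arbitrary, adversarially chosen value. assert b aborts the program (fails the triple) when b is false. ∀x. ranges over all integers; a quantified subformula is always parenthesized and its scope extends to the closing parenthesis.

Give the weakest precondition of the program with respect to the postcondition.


Working backward. After the program, the postcondition ¬(2*s ≤ 2*s + s + 8) must hold; in canonical form it is ¬(s ≥ -8).
Before havoc b: ¬(s ≥ -8)
Then branch requires ¬(s ≥ -8); else branch requires b + pos ≠ -8 ∧ (¬(s ≥ -8)).
Before the if: (pos ≥ -2 → (¬(s ≥ -8))) ∧ ((¬(pos ≥ -2)) → (b + pos ≠ -8 ∧ (¬(s ≥ -8))))
Before s := k + 7: (pos ≥ -2 → (¬(k ≥ -15))) ∧ ((¬(pos ≥ -2)) → (b + pos ≠ -8 ∧ (¬(k ≥ -15))))
Before r := pos - 3: (pos ≥ -2 → (¬(k ≥ -15))) ∧ ((¬(pos ≥ -2)) → (b + pos ≠ -8 ∧ (¬(k ≥ -15))))
Answer: WP = (pos ≥ -2 → (¬(k ≥ -15))) ∧ ((¬(pos ≥ -2)) → (b + pos ≠ -8 ∧ (¬(k ≥ -15))))


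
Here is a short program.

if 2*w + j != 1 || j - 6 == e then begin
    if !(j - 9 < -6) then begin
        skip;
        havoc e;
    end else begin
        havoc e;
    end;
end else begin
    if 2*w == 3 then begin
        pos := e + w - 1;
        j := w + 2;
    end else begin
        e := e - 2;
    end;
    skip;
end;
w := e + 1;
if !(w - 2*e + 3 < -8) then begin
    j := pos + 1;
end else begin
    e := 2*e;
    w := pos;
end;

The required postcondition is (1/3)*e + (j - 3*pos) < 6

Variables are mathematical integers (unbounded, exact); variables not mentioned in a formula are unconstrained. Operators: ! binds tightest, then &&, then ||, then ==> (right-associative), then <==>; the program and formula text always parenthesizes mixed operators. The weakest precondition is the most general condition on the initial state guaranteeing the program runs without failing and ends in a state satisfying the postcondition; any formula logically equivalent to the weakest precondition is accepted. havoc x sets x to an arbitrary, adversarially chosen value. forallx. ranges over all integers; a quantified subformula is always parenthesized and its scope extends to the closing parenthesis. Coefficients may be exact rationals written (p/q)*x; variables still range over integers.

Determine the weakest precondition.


Working backward. After the program, the postcondition (1/3)*e + (j - 3*pos) < 6 must hold; in canonical form it is (1/3)*e + j < 3*pos + 6.
Then branch requires (1/3)*e < 2*pos + 5; else branch requires (2/3)*e + j < 3*pos + 6.
Before the if: ((!(w < 2*e - 11)) ==> (1/3)*e < 2*pos + 5) && (w < 2*e - 11 ==> (2/3)*e + j < 3*pos + 6)
Before w := e + 1: ((!(e > 12)) ==> (1/3)*e < 2*pos + 5) && (e > 12 ==> (2/3)*e + j < 3*pos + 6)
Then branch requires ((!(j < 3)) ==> (forall e_1. (((!(e_1 > 12)) ==> (1/3)*e_1 < 2*pos + 5) && (e_1 > 12 ==> (2/3)*e_1 + j < 3*pos + 6)))) && (j < 3 ==> (forall e_1. (((!(e_1 > 12)) ==> (1/3)*e_1 < 2*pos + 5) && (e_1 > 12 ==> (2/3)*e_1 + j < 3*pos + 6)))); else branch requires (2*w == 3 ==> (((!(e > 12)) ==> (5/3)*e + 2*w > -3) && (e > 12 ==> (7/3)*e + 2*w > -1))) && ((!(2*w == 3)) ==> (((!(e > 14)) ==> (1/3)*e < 2*pos + 17/3) && (e > 14 ==> (2/3)*e + j < 3*pos + 22/3))).
Before the if: ((j + 2*w != 1 || j == e + 6) ==> (((!(j < 3)) ==> (forall e_1. (((!(e_1 > 12)) ==> (1/3)*e_1 < 2*pos + 5) && (e_1 > 12 ==> (2/3)*e_1 + j < 3*pos + 6)))) && (j < 3 ==> (forall e_1. (((!(e_1 > 12)) ==> (1/3)*e_1 < 2*pos + 5) && (e_1 > 12 ==> (2/3)*e_1 + j < 3*pos + 6)))))) && ((!(j + 2*w != 1 || j == e + 6)) ==> ((2*w == 3 ==> (((!(e > 12)) ==> (5/3)*e + 2*w > -3) && (e > 12 ==> (7/3)*e + 2*w > -1))) && ((!(2*w == 3)) ==> (((!(e > 14)) ==> (1/3)*e < 2*pos + 17/3) && (e > 14 ==> (2/3)*e + j < 3*pos + 22/3)))))
Answer: WP = ((j + 2*w != 1 || j == e + 6) ==> (((!(j < 3)) ==> (forall e_1. (((!(e_1 > 12)) ==> (1/3)*e_1 < 2*pos + 5) && (e_1 > 12 ==> (2/3)*e_1 + j < 3*pos + 6)))) && (j < 3 ==> (forall e_1. (((!(e_1 > 12)) ==> (1/3)*e_1 < 2*pos + 5) && (e_1 > 12 ==> (2/3)*e_1 + j < 3*pos + 6)))))) && ((!(j + 2*w != 1 || j == e + 6)) ==> ((2*w == 3 ==> (((!(e > 12)) ==> (5/3)*e + 2*w > -3) && (e > 12 ==> (7/3)*e + 2*w > -1))) && ((!(2*w == 3)) ==> (((!(e > 14)) ==> (1/3)*e < 2*pos + 17/3) && (e > 14 ==> (2/3)*e + j < 3*pos + 22/3)))))
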